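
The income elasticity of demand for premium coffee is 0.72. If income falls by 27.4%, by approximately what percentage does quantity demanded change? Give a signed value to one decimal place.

%ΔQ ≈ E × %ΔI = (0.72) × (-27.4%) ≈ -19.7%.

-19.7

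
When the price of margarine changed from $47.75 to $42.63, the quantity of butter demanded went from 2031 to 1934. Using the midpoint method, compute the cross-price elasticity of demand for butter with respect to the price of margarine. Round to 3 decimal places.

%ΔQ_x = (1934 − 2031)/[(2031+1934)/2] = -97/1982.5 ≈ -0.0489.
%ΔP_y = (42.63 − 47.75)/[(47.75+42.63)/2] ≈ -0.1133.
E_xy = -0.0489/-0.1133 ≈ 0.432.
E_xy > 0, so butter and margarine are substitutes.

0.432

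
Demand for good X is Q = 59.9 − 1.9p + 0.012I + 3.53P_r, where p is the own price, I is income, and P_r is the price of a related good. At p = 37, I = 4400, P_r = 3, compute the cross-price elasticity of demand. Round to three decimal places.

Evaluating quantity at (p, I, P_r) gives Q = 59.9 − 1.9(37) + 0.012(4400) + 3.53(3) = 59.9 − 70.3 + 52.8 + 10.59 = 52.99.
∂Q/∂P_r = +3.53, so E_xy = 3.53·(3/52.99) ≈ 0.200.
E_xy > 0: the goods are substitutes.

0.200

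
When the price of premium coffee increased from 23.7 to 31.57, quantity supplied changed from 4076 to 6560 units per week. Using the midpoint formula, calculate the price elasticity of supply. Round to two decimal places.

1.64

%Δq = (6560 − 4076)/[(4076 + 6560)/2] = 2484/5318 ≈ 0.4671.
%Δp = (31.57 − 23.7)/[(23.7 + 31.57)/2] = 7.87/27.635 ≈ 0.2848.
Arc elasticity E = %Δq/%Δp ≈ 0.4671/0.2848 ≈ 1.64.
|E| > 1: supply is elastic over this range.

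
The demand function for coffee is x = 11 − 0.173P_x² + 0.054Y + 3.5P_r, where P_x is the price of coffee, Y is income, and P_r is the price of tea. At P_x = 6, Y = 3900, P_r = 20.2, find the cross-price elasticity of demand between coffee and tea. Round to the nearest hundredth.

x = 11 − 0.173(6)² + 0.054(3900) + 3.5(20.2) = 11 − 6.228 + 210.6 + 70.7 = 286.072.
∂x/∂P_r = +3.5, so E_xy = 3.5·(20.2/286.072) ≈ 0.25.
E_xy > 0: the goods are substitutes.

0.25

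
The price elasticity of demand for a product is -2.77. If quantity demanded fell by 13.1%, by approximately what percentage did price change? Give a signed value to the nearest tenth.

%ΔQ ≈ E × %ΔP ⇒ %ΔP = %ΔQ / E = (-13.1%)/(-2.77) ≈ 4.7%.

4.7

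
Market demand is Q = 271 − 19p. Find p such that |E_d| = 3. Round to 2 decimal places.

10.70

Set −bp/(a − bp) = −3 ⇒ bp = 3(a − bp) ⇒ bp(1+3) = 3·a.
p = 3·271/(19·4) ≈ 10.70.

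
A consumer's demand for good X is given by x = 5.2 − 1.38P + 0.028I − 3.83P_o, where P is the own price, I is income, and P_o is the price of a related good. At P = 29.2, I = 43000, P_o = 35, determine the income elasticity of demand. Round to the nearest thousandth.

Evaluating quantity at (P, I, P_o) gives x = 5.2 − 1.38(29.2) + 0.028(43000) − 3.83(35) = 5.2 − 40.296 + 1204 − 134.05 = 1034.854.
∂x/∂I = +0.028, so E_I = 0.028·(43000/1034.854) ≈ 1.163.
E_I > 1: normal good (luxury).

1.163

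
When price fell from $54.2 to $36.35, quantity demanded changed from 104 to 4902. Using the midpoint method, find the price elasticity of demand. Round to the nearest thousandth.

-4.862

%Δq = (4902 − 104)/[(104 + 4902)/2] = 4798/2503 ≈ 1.9169.
%Δp = (36.35 − 54.2)/[(54.2 + 36.35)/2] = -17.85/45.275 ≈ -0.3943.
Arc elasticity E = %Δq/%Δp ≈ 1.9169/-0.3943 ≈ -4.862.
|E| > 1: demand is elastic over this range.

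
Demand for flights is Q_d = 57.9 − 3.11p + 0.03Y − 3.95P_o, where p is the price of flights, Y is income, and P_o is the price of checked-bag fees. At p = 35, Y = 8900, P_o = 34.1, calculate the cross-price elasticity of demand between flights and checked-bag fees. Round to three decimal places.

Substituting, Q_d = 57.9 − 3.11(35) + 0.03(8900) − 3.95(34.1) = 57.9 − 108.85 + 267 − 134.695 = 81.355.
∂Q_d/∂P_o = −3.95, so E_xy = -3.95·(34.1/81.355) ≈ -1.656.
E_xy < 0: the goods are complements.

-1.656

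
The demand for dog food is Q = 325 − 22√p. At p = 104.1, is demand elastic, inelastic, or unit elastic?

elastic

At p = 104.1, Q = 100.5353.
dQ/dp = −22/(2√p) = −22/(2·10.2029).
Point elasticity E = (dQ/dp)·(p/Q) = -1.0781 × 104.1/100.5353 ≈ -1.116.
|E| ≈ 1.116 > 1, so demand is elastic.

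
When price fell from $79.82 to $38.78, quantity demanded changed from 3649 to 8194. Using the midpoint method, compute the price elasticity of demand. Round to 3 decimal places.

%Δq = (8194 − 3649)/[(3649 + 8194)/2] = 4545/5921.5 ≈ 0.7675.
%Δp = (38.78 − 79.82)/[(79.82 + 38.78)/2] = -41.04/59.3 ≈ -0.6921.
Arc elasticity E = %Δq/%Δp ≈ 0.7675/-0.6921 ≈ -1.109.
|E| > 1: demand is elastic over this range.

-1.109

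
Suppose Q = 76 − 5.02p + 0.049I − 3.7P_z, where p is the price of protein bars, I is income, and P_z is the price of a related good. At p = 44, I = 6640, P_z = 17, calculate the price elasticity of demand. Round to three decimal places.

-1.879

Substituting, Q = 76 − 5.02(44) + 0.049(6640) − 3.7(17) = 76 − 220.88 + 325.36 − 62.9 = 117.58.
∂Q/∂p = −5.02, so E_p = (−5.02)·(44/117.58) ≈ -1.879.
|E_p| > 1: demand is elastic.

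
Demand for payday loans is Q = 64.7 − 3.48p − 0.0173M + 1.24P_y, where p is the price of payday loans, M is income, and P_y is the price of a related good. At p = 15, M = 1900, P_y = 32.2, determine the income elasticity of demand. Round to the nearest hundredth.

First evaluate Q: 64.7 − 3.48(15) − 0.0173(1900) + 1.24(32.2) = 64.7 − 52.2 − 32.87 + 39.928 = 19.558.
∂Q/∂M = −0.0173, so E_I = -0.0173·(1900/19.558) ≈ -1.68.
E_I < 0: inferior good.

-1.68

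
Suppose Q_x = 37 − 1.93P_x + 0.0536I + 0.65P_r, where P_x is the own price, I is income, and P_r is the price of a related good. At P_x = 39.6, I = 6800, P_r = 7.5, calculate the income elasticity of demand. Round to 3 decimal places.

Substituting, Q_x = 37 − 1.93(39.6) + 0.0536(6800) + 0.65(7.5) = 37 − 76.428 + 364.48 + 4.875 = 329.927.
∂Q_x/∂I = +0.0536, so E_I = 0.0536·(6800/329.927) ≈ 1.105.
E_I > 1: normal good (luxury).

1.105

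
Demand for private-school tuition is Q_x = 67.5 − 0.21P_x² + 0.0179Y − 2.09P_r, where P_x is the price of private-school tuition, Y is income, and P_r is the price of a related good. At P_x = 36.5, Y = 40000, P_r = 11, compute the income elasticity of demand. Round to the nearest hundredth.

Substituting, Q_x = 67.5 − 0.21(36.5)² + 0.0179(40000) − 2.09(11) = 67.5 − 279.7725 + 716 − 22.99 = 480.7375.
∂Q_x/∂Y = +0.0179, so E_I = 0.0179·(40000/480.7375) ≈ 1.49.
E_I > 1: normal good (luxury).

1.49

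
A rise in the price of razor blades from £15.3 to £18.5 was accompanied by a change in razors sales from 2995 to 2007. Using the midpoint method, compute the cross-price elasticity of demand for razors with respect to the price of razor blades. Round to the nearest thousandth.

-2.086

%ΔQ_x = (2007 − 2995)/[(2995+2007)/2] = -988/2501 ≈ -0.3950.
%ΔP_y = (18.5 − 15.3)/[(15.3+18.5)/2] ≈ 0.1893.
E_xy = -0.3950/0.1893 ≈ -2.086.
E_xy < 0, so razors and razor blades are complements.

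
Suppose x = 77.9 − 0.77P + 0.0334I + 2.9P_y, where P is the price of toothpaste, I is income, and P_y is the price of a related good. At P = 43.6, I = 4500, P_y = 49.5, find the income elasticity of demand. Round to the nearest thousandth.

x = 77.9 − 0.77(43.6) + 0.0334(4500) + 2.9(49.5) = 77.9 − 33.572 + 150.3 + 143.55 = 338.178.
∂x/∂I = +0.0334, so E_I = 0.0334·(4500/338.178) ≈ 0.444.
E_I ∈ (0,1): normal good (necessity).

0.444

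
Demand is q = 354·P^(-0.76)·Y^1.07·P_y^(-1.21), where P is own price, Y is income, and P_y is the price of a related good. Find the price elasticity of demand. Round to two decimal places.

For a Cobb–Douglas (constant-elasticity) form q = A·P^α·…, the elasticity with respect to P equals the exponent α at every point.
Here the exponent on P is -0.76, so the price elasticity of demand is -0.76.

-0.76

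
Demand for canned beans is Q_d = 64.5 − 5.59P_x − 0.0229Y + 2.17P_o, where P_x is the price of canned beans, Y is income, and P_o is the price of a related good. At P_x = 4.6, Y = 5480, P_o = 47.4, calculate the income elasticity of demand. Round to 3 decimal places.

-7.769

Evaluating quantity at (P_x, Y, P_o) gives Q_d = 64.5 − 5.59(4.6) − 0.0229(5480) + 2.17(47.4) = 64.5 − 25.714 − 125.492 + 102.858 = 16.152.
∂Q_d/∂Y = −0.0229, so E_I = -0.0229·(5480/16.152) ≈ -7.769.
E_I < 0: inferior good.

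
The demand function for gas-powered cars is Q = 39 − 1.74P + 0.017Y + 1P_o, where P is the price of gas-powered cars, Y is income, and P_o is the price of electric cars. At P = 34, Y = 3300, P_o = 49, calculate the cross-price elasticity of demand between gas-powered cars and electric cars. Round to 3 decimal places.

At the given point, Q = 39 − 1.74(34) + 0.017(3300) + 1(49) = 39 − 59.16 + 56.1 + 49 = 84.94.
∂Q/∂P_o = +1, so E_xy = 1·(49/84.94) ≈ 0.577.
E_xy > 0: the goods are substitutes.

0.577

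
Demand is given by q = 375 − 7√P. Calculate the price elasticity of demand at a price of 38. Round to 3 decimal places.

-0.065

At P = 38, q = 331.8491.
dq/dP = −7/(2√P) = −7/(2·6.1644).
Point elasticity E = (dq/dP)·(P/q) = -0.5678 × 38/331.8491 ≈ -0.065.
|E| < 1, so demand is inelastic at this price.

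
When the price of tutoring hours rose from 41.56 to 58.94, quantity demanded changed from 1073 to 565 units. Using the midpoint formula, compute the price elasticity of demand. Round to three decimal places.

-1.793

%Δq = (565 − 1073)/[(1073 + 565)/2] = -508/819 ≈ -0.6203.
%ΔP = (58.94 − 41.56)/[(41.56 + 58.94)/2] = 17.38/50.25 ≈ 0.3459.
Arc elasticity E = %Δq/%ΔP ≈ -0.6203/0.3459 ≈ -1.793.
|E| > 1: demand is elastic over this range.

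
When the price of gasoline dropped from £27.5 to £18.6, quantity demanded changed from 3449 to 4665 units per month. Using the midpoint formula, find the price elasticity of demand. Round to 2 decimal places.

%ΔQ = (4665 − 3449)/[(3449 + 4665)/2] = 1216/4057 ≈ 0.2997.
%Δp = (18.6 − 27.5)/[(27.5 + 18.6)/2] = -8.9/23.05 ≈ -0.3861.
Arc elasticity E = %ΔQ/%Δp ≈ 0.2997/-0.3861 ≈ -0.78.
|E| < 1: demand is inelastic over this range.

-0.78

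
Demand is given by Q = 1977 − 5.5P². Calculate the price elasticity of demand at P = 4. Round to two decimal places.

At P = 4, Q = 1889.
dQ/dP = −2·5.5·P = −44.
Point elasticity E = (dQ/dP)·(P/Q) = -44 × 4/1889 ≈ -0.09.
|E| < 1, so demand is inelastic at this price.

-0.09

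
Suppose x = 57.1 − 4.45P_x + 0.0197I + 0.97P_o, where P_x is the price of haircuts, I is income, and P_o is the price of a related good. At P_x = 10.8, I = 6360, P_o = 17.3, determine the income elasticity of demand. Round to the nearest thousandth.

0.829

Evaluating quantity at (P_x, I, P_o) gives x = 57.1 − 4.45(10.8) + 0.0197(6360) + 0.97(17.3) = 57.1 − 48.06 + 125.292 + 16.781 = 151.113.
∂x/∂I = +0.0197, so E_I = 0.0197·(6360/151.113) ≈ 0.829.
E_I ∈ (0,1): normal good (necessity).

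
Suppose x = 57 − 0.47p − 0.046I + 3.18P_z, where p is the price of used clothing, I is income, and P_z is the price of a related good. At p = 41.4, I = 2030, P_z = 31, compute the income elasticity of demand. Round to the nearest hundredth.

First evaluate x: 57 − 0.47(41.4) − 0.046(2030) + 3.18(31) = 57 − 19.458 − 93.38 + 98.58 = 42.742.
∂x/∂I = −0.046, so E_I = -0.046·(2030/42.742) ≈ -2.18.
E_I < 0: inferior good.

-2.18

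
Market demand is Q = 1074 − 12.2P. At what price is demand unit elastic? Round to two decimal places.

For linear demand Q = a − bP, E = −bP/(a − bP). |E| = 1 ⇒ bP = a − bP ⇒ P = a/(2b).
P = 1074/(2·12.2) ≈ 44.02.

44.02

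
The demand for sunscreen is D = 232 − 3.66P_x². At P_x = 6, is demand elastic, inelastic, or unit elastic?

elastic

At P_x = 6, D = 100.24.
dD/dP_x = −2·3.66·P_x = −43.92.
Point elasticity E = (dD/dP_x)·(P_x/D) = -43.92 × 6/100.24 ≈ -2.629.
|E| ≈ 2.629 > 1, so demand is elastic.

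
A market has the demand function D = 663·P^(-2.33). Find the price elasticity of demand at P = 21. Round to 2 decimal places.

For a Cobb–Douglas (constant-elasticity) form D = A·P^α·…, the elasticity with respect to P equals the exponent α at every point.
Here the exponent on P is -2.33, so the price elasticity of demand is -2.33.

-2.33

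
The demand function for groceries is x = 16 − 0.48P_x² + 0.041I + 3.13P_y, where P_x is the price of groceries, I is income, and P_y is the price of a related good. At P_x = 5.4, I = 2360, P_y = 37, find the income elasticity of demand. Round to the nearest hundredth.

First evaluate x: 16 − 0.48(5.4)² + 0.041(2360) + 3.13(37) = 16 − 13.9968 + 96.76 + 115.81 = 214.5732.
∂x/∂I = +0.041, so E_I = 0.041·(2360/214.5732) ≈ 0.45.
E_I ∈ (0,1): normal good (necessity).

0.45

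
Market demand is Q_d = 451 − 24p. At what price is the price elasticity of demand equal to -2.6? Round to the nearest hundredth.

13.57

Set −bp/(a − bp) = −2.6 ⇒ bp = 2.6(a − bp) ⇒ bp(1+2.6) = 2.6·a.
p = 2.6·451/(24·3.6) ≈ 13.57.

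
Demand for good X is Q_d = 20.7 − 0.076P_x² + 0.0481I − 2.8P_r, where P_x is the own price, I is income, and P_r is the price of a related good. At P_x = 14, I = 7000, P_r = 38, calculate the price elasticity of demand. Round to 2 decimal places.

-0.13

Substituting, Q_d = 20.7 − 0.076(14)² + 0.0481(7000) − 2.8(38) = 20.7 − 14.896 + 336.7 − 106.4 = 236.104.
∂Q_d/∂P_x = −2·0.076·P_x = -2.128, so E_p = -2.128·(14/236.104) ≈ -0.13.
|E_p| < 1: demand is inelastic.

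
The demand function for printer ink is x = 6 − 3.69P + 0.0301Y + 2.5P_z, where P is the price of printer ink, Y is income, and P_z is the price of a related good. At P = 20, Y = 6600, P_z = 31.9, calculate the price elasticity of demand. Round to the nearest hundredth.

Evaluating quantity at (P, Y, P_z) gives x = 6 − 3.69(20) + 0.0301(6600) + 2.5(31.9) = 6 − 73.8 + 198.66 + 79.75 = 210.61.
∂x/∂P = −3.69, so E_p = (−3.69)·(20/210.61) ≈ -0.35.
|E_p| < 1: demand is inelastic.

-0.35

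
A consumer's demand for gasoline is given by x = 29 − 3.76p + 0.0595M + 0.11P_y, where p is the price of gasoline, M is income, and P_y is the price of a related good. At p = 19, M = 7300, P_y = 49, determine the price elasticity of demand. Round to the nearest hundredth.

-0.18

x = 29 − 3.76(19) + 0.0595(7300) + 0.11(49) = 29 − 71.44 + 434.35 + 5.39 = 397.3.
∂x/∂p = −3.76, so E_p = (−3.76)·(19/397.3) ≈ -0.18.
|E_p| < 1: demand is inelastic.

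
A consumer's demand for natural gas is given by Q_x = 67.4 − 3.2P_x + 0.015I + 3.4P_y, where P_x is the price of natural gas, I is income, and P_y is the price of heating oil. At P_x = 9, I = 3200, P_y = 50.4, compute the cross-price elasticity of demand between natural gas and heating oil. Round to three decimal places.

0.664

First evaluate Q_x: 67.4 − 3.2(9) + 0.015(3200) + 3.4(50.4) = 67.4 − 28.8 + 48 + 171.36 = 257.96.
∂Q_x/∂P_y = +3.4, so E_xy = 3.4·(50.4/257.96) ≈ 0.664.
E_xy > 0: the goods are substitutes.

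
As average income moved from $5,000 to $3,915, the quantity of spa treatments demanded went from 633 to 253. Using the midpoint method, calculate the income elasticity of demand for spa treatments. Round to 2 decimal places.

3.52

%ΔQ = (253 − 633)/[(633+253)/2] = -380/443 ≈ -0.8578.
%ΔI = (3,915 − 5,000)/[(5,000+3,915)/2] = -1085/4457.5 ≈ -0.2434.
E_I = %ΔQ/%ΔI ≈ 3.52.
E_I > 1: normal good (luxury).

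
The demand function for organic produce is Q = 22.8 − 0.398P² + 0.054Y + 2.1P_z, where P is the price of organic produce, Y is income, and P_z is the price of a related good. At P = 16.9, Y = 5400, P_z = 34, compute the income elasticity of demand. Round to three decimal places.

1.072

First evaluate Q: 22.8 − 0.398(16.9)² + 0.054(5400) + 2.1(34) = 22.8 − 113.6728 + 291.6 + 71.4 = 272.1272.
∂Q/∂Y = +0.054, so E_I = 0.054·(5400/272.1272) ≈ 1.072.
E_I > 1: normal good (luxury).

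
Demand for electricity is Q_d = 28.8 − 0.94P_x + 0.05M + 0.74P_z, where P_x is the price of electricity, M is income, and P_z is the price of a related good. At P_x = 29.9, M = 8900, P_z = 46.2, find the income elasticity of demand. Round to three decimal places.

At the given point, Q_d = 28.8 − 0.94(29.9) + 0.05(8900) + 0.74(46.2) = 28.8 − 28.106 + 445 + 34.188 = 479.882.
∂Q_d/∂M = +0.05, so E_I = 0.05·(8900/479.882) ≈ 0.927.
E_I ∈ (0,1): normal good (necessity).

0.927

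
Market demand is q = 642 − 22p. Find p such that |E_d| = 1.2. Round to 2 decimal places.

Set −bp/(a − bp) = −1.2 ⇒ bp = 1.2(a − bp) ⇒ bp(1+1.2) = 1.2·a.
p = 1.2·642/(22·2.2) ≈ 15.92.

15.92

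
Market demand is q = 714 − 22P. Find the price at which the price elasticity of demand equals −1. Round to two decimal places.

16.23

For linear demand q = a − bP, E = −bP/(a − bP). |E| = 1 ⇒ bP = a − bP ⇒ P = a/(2b).
P = 714/(2·22) ≈ 16.23.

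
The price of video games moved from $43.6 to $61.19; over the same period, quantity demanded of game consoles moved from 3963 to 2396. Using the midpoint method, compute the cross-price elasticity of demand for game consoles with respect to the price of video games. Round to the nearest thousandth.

%ΔQ_x = (2396 − 3963)/[(3963+2396)/2] = -1567/3179.5 ≈ -0.4928.
%ΔP_y = (61.19 − 43.6)/[(43.6+61.19)/2] ≈ 0.3357.
E_xy = -0.4928/0.3357 ≈ -1.468.
E_xy < 0, so game consoles and video games are complements.

-1.468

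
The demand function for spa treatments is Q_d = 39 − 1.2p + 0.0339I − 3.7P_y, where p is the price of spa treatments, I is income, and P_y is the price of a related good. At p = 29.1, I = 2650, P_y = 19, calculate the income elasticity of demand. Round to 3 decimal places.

3.804

Evaluating quantity at (p, I, P_y) gives Q_d = 39 − 1.2(29.1) + 0.0339(2650) − 3.7(19) = 39 − 34.92 + 89.835 − 70.3 = 23.615.
∂Q_d/∂I = +0.0339, so E_I = 0.0339·(2650/23.615) ≈ 3.804.
E_I > 1: normal good (luxury).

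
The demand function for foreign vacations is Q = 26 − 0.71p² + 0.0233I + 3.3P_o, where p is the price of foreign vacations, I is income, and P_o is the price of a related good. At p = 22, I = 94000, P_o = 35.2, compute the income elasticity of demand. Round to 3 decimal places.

1.101

Q = 26 − 0.71(22)² + 0.0233(94000) + 3.3(35.2) = 26 − 343.64 + 2190.2 + 116.16 = 1988.72.
∂Q/∂I = +0.0233, so E_I = 0.0233·(94000/1988.72) ≈ 1.101.
E_I > 1: normal good (luxury).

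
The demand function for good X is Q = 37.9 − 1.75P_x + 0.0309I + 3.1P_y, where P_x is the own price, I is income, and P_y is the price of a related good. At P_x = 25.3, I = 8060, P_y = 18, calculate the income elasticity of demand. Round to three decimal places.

Evaluating quantity at (P_x, I, P_y) gives Q = 37.9 − 1.75(25.3) + 0.0309(8060) + 3.1(18) = 37.9 − 44.275 + 249.054 + 55.8 = 298.479.
∂Q/∂I = +0.0309, so E_I = 0.0309·(8060/298.479) ≈ 0.834.
E_I ∈ (0,1): normal good (necessity).

0.834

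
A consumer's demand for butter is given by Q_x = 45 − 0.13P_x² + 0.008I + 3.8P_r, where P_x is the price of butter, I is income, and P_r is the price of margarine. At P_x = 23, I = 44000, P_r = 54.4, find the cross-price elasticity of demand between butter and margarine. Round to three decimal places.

First evaluate Q_x: 45 − 0.13(23)² + 0.008(44000) + 3.8(54.4) = 45 − 68.77 + 352 + 206.72 = 534.95.
∂Q_x/∂P_r = +3.8, so E_xy = 3.8·(54.4/534.95) ≈ 0.386.
E_xy > 0: the goods are substitutes.

0.386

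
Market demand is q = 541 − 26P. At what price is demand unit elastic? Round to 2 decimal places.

10.40

For linear demand q = a − bP, E = −bP/(a − bP). |E| = 1 ⇒ bP = a − bP ⇒ P = a/(2b).
P = 541/(2·26) ≈ 10.40.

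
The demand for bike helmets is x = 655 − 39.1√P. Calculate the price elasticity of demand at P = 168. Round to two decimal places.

At P = 168, x = 148.2061.
dx/dP = −39.1/(2√P) = −39.1/(2·12.9615).
Point elasticity E = (dx/dP)·(P/x) = -1.5083 × 168/148.2061 ≈ -1.71.
|E| > 1, so demand is elastic at this price.

-1.71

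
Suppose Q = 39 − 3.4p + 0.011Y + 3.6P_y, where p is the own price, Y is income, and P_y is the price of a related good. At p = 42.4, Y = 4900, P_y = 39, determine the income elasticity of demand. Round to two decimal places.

Evaluating quantity at (p, Y, P_y) gives Q = 39 − 3.4(42.4) + 0.011(4900) + 3.6(39) = 39 − 144.16 + 53.9 + 140.4 = 89.14.
∂Q/∂Y = +0.011, so E_I = 0.011·(4900/89.14) ≈ 0.60.
E_I ∈ (0,1): normal good (necessity).

0.60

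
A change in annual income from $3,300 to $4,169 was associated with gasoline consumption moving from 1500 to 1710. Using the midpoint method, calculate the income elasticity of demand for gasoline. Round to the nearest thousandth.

0.562

%ΔQ = (1710 − 1500)/[(1500+1710)/2] = 210/1605 ≈ 0.1308.
%ΔI = (4,169 − 3,300)/[(3,300+4,169)/2] = 869/3734.5 ≈ 0.2327.
E_I = %ΔQ/%ΔI ≈ 0.562.
E_I ∈ (0,1): normal good (necessity).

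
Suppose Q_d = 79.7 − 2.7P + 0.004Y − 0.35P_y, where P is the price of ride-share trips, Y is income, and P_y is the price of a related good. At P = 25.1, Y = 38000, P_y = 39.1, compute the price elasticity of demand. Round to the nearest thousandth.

At the given point, Q_d = 79.7 − 2.7(25.1) + 0.004(38000) − 0.35(39.1) = 79.7 − 67.77 + 152 − 13.685 = 150.245.
∂Q_d/∂P = −2.7, so E_p = (−2.7)·(25.1/150.245) ≈ -0.451.
|E_p| < 1: demand is inelastic.

-0.451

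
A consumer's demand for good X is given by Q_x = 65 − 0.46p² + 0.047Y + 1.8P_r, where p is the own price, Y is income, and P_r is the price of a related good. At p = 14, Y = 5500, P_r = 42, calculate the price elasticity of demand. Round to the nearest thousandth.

Q_x = 65 − 0.46(14)² + 0.047(5500) + 1.8(42) = 65 − 90.16 + 258.5 + 75.6 = 308.94.
∂Q_x/∂p = −2·0.46·p = -12.88, so E_p = -12.88·(14/308.94) ≈ -0.584.
|E_p| < 1: demand is inelastic.

-0.584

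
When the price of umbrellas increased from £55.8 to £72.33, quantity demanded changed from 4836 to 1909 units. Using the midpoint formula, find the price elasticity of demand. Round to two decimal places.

%Δq = (1909 − 4836)/[(4836 + 1909)/2] = -2927/3372.5 ≈ -0.8679.
%Δp = (72.33 − 55.8)/[(55.8 + 72.33)/2] = 16.53/64.065 ≈ 0.2580.
Arc elasticity E = %Δq/%Δp ≈ -0.8679/0.2580 ≈ -3.36.
|E| > 1: demand is elastic over this range.

-3.36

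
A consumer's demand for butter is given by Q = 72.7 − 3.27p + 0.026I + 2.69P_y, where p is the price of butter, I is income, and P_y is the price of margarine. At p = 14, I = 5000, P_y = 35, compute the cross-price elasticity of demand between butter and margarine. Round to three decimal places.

Substituting, Q = 72.7 − 3.27(14) + 0.026(5000) + 2.69(35) = 72.7 − 45.78 + 130 + 94.15 = 251.07.
∂Q/∂P_y = +2.69, so E_xy = 2.69·(35/251.07) ≈ 0.375.
E_xy > 0: the goods are substitutes.

0.375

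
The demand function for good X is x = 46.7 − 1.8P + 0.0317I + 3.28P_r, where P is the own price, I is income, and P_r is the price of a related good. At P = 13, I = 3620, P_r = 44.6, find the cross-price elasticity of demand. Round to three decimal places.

At the given point, x = 46.7 − 1.8(13) + 0.0317(3620) + 3.28(44.6) = 46.7 − 23.4 + 114.754 + 146.288 = 284.342.
∂x/∂P_r = +3.28, so E_xy = 3.28·(44.6/284.342) ≈ 0.514.
E_xy > 0: the goods are substitutes.

0.514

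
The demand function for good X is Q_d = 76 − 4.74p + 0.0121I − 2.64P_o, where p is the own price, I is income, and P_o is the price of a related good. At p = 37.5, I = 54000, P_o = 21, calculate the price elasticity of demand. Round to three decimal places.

-0.358

Substituting, Q_d = 76 − 4.74(37.5) + 0.0121(54000) − 2.64(21) = 76 − 177.75 + 653.4 − 55.44 = 496.21.
∂Q_d/∂p = −4.74, so E_p = (−4.74)·(37.5/496.21) ≈ -0.358.
|E_p| < 1: demand is inelastic.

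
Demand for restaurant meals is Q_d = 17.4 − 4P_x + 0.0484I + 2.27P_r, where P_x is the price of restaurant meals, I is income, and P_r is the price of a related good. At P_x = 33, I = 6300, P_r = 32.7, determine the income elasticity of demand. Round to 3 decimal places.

Evaluating quantity at (P_x, I, P_r) gives Q_d = 17.4 − 4(33) + 0.0484(6300) + 2.27(32.7) = 17.4 − 132 + 304.92 + 74.229 = 264.549.
∂Q_d/∂I = +0.0484, so E_I = 0.0484·(6300/264.549) ≈ 1.153.
E_I > 1: normal good (luxury).

1.153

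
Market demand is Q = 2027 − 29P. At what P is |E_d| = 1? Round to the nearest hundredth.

For linear demand Q = a − bP, E = −bP/(a − bP). |E| = 1 ⇒ bP = a − bP ⇒ P = a/(2b).
P = 2027/(2·29) ≈ 34.95.

34.95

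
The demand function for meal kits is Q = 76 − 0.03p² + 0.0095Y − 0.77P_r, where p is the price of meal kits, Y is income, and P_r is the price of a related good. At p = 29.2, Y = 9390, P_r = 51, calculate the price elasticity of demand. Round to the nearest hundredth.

At the given point, Q = 76 − 0.03(29.2)² + 0.0095(9390) − 0.77(51) = 76 − 25.5792 + 89.205 − 39.27 = 100.3558.
∂Q/∂p = −2·0.03·p = -1.752, so E_p = -1.752·(29.2/100.3558) ≈ -0.51.
|E_p| < 1: demand is inelastic.

-0.51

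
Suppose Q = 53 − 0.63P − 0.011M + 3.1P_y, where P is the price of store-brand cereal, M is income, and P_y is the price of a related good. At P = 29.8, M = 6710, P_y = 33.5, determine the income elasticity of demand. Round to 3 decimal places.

-1.149

Q = 53 − 0.63(29.8) − 0.011(6710) + 3.1(33.5) = 53 − 18.774 − 73.81 + 103.85 = 64.266.
∂Q/∂M = −0.011, so E_I = -0.011·(6710/64.266) ≈ -1.149.
E_I < 0: inferior good.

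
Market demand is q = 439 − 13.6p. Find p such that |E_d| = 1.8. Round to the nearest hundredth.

Set −bp/(a − bp) = −1.8 ⇒ bp = 1.8(a − bp) ⇒ bp(1+1.8) = 1.8·a.
p = 1.8·439/(13.6·2.8) ≈ 20.75.

20.75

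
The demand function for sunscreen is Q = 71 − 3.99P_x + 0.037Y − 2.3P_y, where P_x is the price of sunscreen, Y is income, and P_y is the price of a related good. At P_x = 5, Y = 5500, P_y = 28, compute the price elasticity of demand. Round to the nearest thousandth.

Substituting, Q = 71 − 3.99(5) + 0.037(5500) − 2.3(28) = 71 − 19.95 + 203.5 − 64.4 = 190.15.
∂Q/∂P_x = −3.99, so E_p = (−3.99)·(5/190.15) ≈ -0.105.
|E_p| < 1: demand is inelastic.

-0.105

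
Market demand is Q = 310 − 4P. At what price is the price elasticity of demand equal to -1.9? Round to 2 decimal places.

50.78

Set −bP/(a − bP) = −1.9 ⇒ bP = 1.9(a − bP) ⇒ bP(1+1.9) = 1.9·a.
P = 1.9·310/(4·2.9) ≈ 50.78.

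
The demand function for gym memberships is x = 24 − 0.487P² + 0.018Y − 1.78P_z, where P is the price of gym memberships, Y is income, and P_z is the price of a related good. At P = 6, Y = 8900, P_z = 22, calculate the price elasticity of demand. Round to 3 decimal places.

-0.275

Substituting, x = 24 − 0.487(6)² + 0.018(8900) − 1.78(22) = 24 − 17.532 + 160.2 − 39.16 = 127.508.
∂x/∂P = −2·0.487·P = -5.844, so E_p = -5.844·(6/127.508) ≈ -0.275.
|E_p| < 1: demand is inelastic.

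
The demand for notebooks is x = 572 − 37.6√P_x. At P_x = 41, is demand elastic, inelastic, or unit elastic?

At P_x = 41, x = 331.2425.
dx/dP_x = −37.6/(2√P_x) = −37.6/(2·6.4031).
Point elasticity E = (dx/dP_x)·(P_x/x) = -2.9361 × 41/331.2425 ≈ -0.363.
|E| ≈ 0.363 < 1, so demand is inelastic.

inelastic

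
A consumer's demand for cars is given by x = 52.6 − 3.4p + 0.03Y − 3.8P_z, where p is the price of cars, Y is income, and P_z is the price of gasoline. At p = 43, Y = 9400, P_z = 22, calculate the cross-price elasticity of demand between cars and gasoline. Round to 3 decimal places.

Substituting, x = 52.6 − 3.4(43) + 0.03(9400) − 3.8(22) = 52.6 − 146.2 + 282 − 83.6 = 104.8.
∂x/∂P_z = −3.8, so E_xy = -3.8·(22/104.8) ≈ -0.798.
E_xy < 0: the goods are complements.

-0.798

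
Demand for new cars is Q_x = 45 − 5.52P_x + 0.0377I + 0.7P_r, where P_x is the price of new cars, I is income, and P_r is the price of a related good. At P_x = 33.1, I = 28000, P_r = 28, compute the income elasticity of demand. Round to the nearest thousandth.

Evaluating quantity at (P_x, I, P_r) gives Q_x = 45 − 5.52(33.1) + 0.0377(28000) + 0.7(28) = 45 − 182.712 + 1055.6 + 19.6 = 937.488.
∂Q_x/∂I = +0.0377, so E_I = 0.0377·(28000/937.488) ≈ 1.126.
E_I > 1: normal good (luxury).

1.126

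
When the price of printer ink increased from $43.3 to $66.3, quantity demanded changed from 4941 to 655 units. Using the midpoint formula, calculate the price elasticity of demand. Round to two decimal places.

-3.65

%ΔQ = (655 − 4941)/[(4941 + 655)/2] = -4286/2798 ≈ -1.5318.
%Δp = (66.3 − 43.3)/[(43.3 + 66.3)/2] = 23/54.8 ≈ 0.4197.
Arc elasticity E = %ΔQ/%Δp ≈ -1.5318/0.4197 ≈ -3.65.
|E| > 1: demand is elastic over this range.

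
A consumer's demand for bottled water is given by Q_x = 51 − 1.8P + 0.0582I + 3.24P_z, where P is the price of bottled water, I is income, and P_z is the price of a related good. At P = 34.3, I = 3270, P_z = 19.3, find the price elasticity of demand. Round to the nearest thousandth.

Q_x = 51 − 1.8(34.3) + 0.0582(3270) + 3.24(19.3) = 51 − 61.74 + 190.314 + 62.532 = 242.106.
∂Q_x/∂P = −1.8, so E_p = (−1.8)·(34.3/242.106) ≈ -0.255.
|E_p| < 1: demand is inelastic.

-0.255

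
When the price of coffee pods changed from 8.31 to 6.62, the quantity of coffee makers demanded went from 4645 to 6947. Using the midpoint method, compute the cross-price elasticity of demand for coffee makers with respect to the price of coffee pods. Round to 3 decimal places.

-1.754

%ΔQ_x = (6947 − 4645)/[(4645+6947)/2] = 2302/5796 ≈ 0.3972.
%ΔP_y = (6.62 − 8.31)/[(8.31+6.62)/2] ≈ -0.2264.
E_xy = 0.3972/-0.2264 ≈ -1.754.
E_xy < 0, so coffee makers and coffee pods are complements.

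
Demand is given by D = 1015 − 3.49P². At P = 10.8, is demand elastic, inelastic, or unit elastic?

elastic

At P = 10.8, D = 607.9264.
dD/dP = −2·3.49·P = −75.384.
Point elasticity E = (dD/dP)·(P/D) = -75.384 × 10.8/607.9264 ≈ -1.339.
|E| ≈ 1.339 > 1, so demand is elastic.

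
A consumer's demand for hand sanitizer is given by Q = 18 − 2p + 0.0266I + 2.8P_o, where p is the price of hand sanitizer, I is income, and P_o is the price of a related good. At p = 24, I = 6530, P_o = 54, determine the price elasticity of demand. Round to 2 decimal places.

-0.16

Evaluating quantity at (p, I, P_o) gives Q = 18 − 2(24) + 0.0266(6530) + 2.8(54) = 18 − 48 + 173.698 + 151.2 = 294.898.
∂Q/∂p = −2, so E_p = (−2)·(24/294.898) ≈ -0.16.
|E_p| < 1: demand is inelastic.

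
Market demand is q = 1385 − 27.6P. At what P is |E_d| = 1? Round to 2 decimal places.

25.09

For linear demand q = a − bP, E = −bP/(a − bP). |E| = 1 ⇒ bP = a − bP ⇒ P = a/(2b).
P = 1385/(2·27.6) ≈ 25.09.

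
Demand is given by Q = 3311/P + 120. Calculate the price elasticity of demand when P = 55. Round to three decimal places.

At P = 55, Q = 180.2.
dQ/dP = −3311/P² = −1.0945.
Point elasticity E = (dQ/dP)·(P/Q) = -1.0945 × 55/180.2 ≈ -0.334.
|E| < 1, so demand is inelastic at this price.

-0.334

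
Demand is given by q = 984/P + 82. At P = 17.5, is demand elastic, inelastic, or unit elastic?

inelastic

At P = 17.5, q = 138.2286.
dq/dP = −984/P² = −3.2131.
Point elasticity E = (dq/dP)·(P/q) = -3.2131 × 17.5/138.2286 ≈ -0.407.
|E| ≈ 0.407 < 1, so demand is inelastic.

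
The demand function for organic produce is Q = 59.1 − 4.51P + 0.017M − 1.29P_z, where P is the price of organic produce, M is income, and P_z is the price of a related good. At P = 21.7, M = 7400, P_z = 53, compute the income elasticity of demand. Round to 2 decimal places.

Q = 59.1 − 4.51(21.7) + 0.017(7400) − 1.29(53) = 59.1 − 97.867 + 125.8 − 68.37 = 18.663.
∂Q/∂M = +0.017, so E_I = 0.017·(7400/18.663) ≈ 6.74.
E_I > 1: normal good (luxury).

6.74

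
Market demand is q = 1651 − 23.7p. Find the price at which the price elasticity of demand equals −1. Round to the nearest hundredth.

For linear demand q = a − bp, E = −bp/(a − bp). |E| = 1 ⇒ bp = a − bp ⇒ p = a/(2b).
p = 1651/(2·23.7) ≈ 34.83.

34.83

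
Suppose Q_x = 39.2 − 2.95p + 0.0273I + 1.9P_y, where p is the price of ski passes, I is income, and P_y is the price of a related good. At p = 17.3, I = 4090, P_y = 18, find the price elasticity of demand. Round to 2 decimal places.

-0.38

At the given point, Q_x = 39.2 − 2.95(17.3) + 0.0273(4090) + 1.9(18) = 39.2 − 51.035 + 111.657 + 34.2 = 134.022.
∂Q_x/∂p = −2.95, so E_p = (−2.95)·(17.3/134.022) ≈ -0.38.
|E_p| < 1: demand is inelastic.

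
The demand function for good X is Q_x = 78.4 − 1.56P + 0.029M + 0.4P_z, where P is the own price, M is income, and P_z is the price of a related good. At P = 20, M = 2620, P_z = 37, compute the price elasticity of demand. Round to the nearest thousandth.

-0.226

At the given point, Q_x = 78.4 − 1.56(20) + 0.029(2620) + 0.4(37) = 78.4 − 31.2 + 75.98 + 14.8 = 137.98.
∂Q_x/∂P = −1.56, so E_p = (−1.56)·(20/137.98) ≈ -0.226.
|E_p| < 1: demand is inelastic.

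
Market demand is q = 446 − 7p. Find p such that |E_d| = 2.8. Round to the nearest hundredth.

Set −bp/(a − bp) = −2.8 ⇒ bp = 2.8(a − bp) ⇒ bp(1+2.8) = 2.8·a.
p = 2.8·446/(7·3.8) ≈ 46.95.

46.95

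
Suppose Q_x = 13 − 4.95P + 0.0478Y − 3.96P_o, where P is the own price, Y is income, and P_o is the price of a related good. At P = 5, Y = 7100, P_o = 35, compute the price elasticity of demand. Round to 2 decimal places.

Substituting, Q_x = 13 − 4.95(5) + 0.0478(7100) − 3.96(35) = 13 − 24.75 + 339.38 − 138.6 = 189.03.
∂Q_x/∂P = −4.95, so E_p = (−4.95)·(5/189.03) ≈ -0.13.
|E_p| < 1: demand is inelastic.

-0.13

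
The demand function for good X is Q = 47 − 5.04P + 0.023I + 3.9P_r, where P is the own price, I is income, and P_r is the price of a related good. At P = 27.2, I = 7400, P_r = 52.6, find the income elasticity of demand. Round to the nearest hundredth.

0.60

Substituting, Q = 47 − 5.04(27.2) + 0.023(7400) + 3.9(52.6) = 47 − 137.088 + 170.2 + 205.14 = 285.252.
∂Q/∂I = +0.023, so E_I = 0.023·(7400/285.252) ≈ 0.60.
E_I ∈ (0,1): normal good (necessity).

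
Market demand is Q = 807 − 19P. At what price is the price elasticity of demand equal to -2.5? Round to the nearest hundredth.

Set −bP/(a − bP) = −2.5 ⇒ bP = 2.5(a − bP) ⇒ bP(1+2.5) = 2.5·a.
P = 2.5·807/(19·3.5) ≈ 30.34.

30.34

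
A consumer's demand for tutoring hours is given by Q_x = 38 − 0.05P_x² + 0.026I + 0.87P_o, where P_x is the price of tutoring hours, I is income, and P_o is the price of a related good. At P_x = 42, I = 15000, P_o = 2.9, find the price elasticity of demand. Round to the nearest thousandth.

-0.515

At the given point, Q_x = 38 − 0.05(42)² + 0.026(15000) + 0.87(2.9) = 38 − 88.2 + 390 + 2.523 = 342.323.
∂Q_x/∂P_x = −2·0.05·P_x = -4.2, so E_p = -4.2·(42/342.323) ≈ -0.515.
|E_p| < 1: demand is inelastic.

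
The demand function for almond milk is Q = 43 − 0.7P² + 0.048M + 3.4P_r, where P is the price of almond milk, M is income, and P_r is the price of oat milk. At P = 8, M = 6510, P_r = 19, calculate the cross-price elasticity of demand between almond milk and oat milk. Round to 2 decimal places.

0.17

Substituting, Q = 43 − 0.7(8)² + 0.048(6510) + 3.4(19) = 43 − 44.8 + 312.48 + 64.6 = 375.28.
∂Q/∂P_r = +3.4, so E_xy = 3.4·(19/375.28) ≈ 0.17.
E_xy > 0: the goods are substitutes.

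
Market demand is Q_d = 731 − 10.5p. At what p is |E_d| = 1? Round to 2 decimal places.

For linear demand Q_d = a − bp, E = −bp/(a − bp). |E| = 1 ⇒ bp = a − bp ⇒ p = a/(2b).
p = 731/(2·10.5) ≈ 34.81.

34.81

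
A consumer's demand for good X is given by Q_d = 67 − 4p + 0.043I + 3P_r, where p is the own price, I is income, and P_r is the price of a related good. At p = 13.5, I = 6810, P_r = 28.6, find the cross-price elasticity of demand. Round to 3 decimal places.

0.219

Substituting, Q_d = 67 − 4(13.5) + 0.043(6810) + 3(28.6) = 67 − 54 + 292.83 + 85.8 = 391.63.
∂Q_d/∂P_r = +3, so E_xy = 3·(28.6/391.63) ≈ 0.219.
E_xy > 0: the goods are substitutes.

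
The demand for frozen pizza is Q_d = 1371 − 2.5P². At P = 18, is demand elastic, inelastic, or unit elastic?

elastic

At P = 18, Q_d = 561.
dQ_d/dP = −2·2.5·P = −90.
Point elasticity E = (dQ_d/dP)·(P/Q_d) = -90 × 18/561 ≈ -2.888.
|E| ≈ 2.888 > 1, so demand is elastic.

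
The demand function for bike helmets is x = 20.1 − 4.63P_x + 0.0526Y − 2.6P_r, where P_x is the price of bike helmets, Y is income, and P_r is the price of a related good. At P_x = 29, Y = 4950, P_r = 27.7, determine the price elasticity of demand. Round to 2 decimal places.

-1.81

Substituting, x = 20.1 − 4.63(29) + 0.0526(4950) − 2.6(27.7) = 20.1 − 134.27 + 260.37 − 72.02 = 74.18.
∂x/∂P_x = −4.63, so E_p = (−4.63)·(29/74.18) ≈ -1.81.
|E_p| > 1: demand is elastic.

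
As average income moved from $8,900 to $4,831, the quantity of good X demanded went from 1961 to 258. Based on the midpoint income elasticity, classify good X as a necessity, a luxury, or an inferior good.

luxury

%ΔQ = (258 − 1961)/[(1961+258)/2] = -1703/1109.5 ≈ -1.5349.
%ΔI = (4,831 − 8,900)/[(8,900+4,831)/2] = -4069/6865.5 ≈ -0.5927.
E_I = %ΔQ/%ΔI ≈ 2.590.
E_I > 1: normal good (luxury).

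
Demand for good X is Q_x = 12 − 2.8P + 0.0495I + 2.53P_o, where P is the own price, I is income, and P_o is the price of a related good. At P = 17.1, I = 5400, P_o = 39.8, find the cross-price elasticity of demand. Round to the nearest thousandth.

Substituting, Q_x = 12 − 2.8(17.1) + 0.0495(5400) + 2.53(39.8) = 12 − 47.88 + 267.3 + 100.694 = 332.114.
∂Q_x/∂P_o = +2.53, so E_xy = 2.53·(39.8/332.114) ≈ 0.303.
E_xy > 0: the goods are substitutes.

0.303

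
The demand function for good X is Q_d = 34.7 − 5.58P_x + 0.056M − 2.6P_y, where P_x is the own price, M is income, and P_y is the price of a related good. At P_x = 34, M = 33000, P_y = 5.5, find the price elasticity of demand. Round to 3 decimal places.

-0.113

Evaluating quantity at (P_x, M, P_y) gives Q_d = 34.7 − 5.58(34) + 0.056(33000) − 2.6(5.5) = 34.7 − 189.72 + 1848 − 14.3 = 1678.68.
∂Q_d/∂P_x = −5.58, so E_p = (−5.58)·(34/1678.68) ≈ -0.113.
|E_p| < 1: demand is inelastic.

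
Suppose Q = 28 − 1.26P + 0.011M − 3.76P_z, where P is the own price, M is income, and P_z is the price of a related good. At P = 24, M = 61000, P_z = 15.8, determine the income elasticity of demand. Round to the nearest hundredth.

1.10

At the given point, Q = 28 − 1.26(24) + 0.011(61000) − 3.76(15.8) = 28 − 30.24 + 671 − 59.408 = 609.352.
∂Q/∂M = +0.011, so E_I = 0.011·(61000/609.352) ≈ 1.10.
E_I > 1: normal good (luxury).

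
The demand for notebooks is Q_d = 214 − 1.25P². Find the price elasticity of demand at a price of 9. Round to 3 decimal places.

At P = 9, Q_d = 112.75.
dQ_d/dP = −2·1.25·P = −22.5.
Point elasticity E = (dQ_d/dP)·(P/Q_d) = -22.5 × 9/112.75 ≈ -1.796.
|E| > 1, so demand is elastic at this price.

-1.796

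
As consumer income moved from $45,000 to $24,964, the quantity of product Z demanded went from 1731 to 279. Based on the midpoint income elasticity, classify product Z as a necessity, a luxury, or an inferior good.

%ΔQ = (279 − 1731)/[(1731+279)/2] = -1452/1005 ≈ -1.4448.
%ΔM = (24,964 − 45,000)/[(45,000+24,964)/2] = -20036/34982 ≈ -0.5728.
E_I = %ΔQ/%ΔM ≈ 2.523.
E_I > 1: normal good (luxury).

luxury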